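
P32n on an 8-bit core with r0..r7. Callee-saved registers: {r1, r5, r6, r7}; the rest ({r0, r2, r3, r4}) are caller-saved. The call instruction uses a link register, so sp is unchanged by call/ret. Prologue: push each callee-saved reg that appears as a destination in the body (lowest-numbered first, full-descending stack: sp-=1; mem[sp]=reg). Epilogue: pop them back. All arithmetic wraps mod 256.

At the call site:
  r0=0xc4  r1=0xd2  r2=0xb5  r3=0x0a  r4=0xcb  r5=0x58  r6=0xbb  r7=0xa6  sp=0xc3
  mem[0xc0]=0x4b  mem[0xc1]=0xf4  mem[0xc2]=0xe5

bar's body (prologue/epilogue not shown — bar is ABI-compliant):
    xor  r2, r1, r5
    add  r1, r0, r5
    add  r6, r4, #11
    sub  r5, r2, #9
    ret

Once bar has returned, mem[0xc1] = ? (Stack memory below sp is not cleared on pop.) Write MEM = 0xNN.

prologue: push r1 -> mem[0xc2]=0xd2, sp=0xc2
prologue: push r5 -> mem[0xc1]=0x58, sp=0xc1
prologue: push r6 -> mem[0xc0]=0xbb, sp=0xc0
body[0] xor  r2, r1, r5 -> r2=0x8a
body[1] add  r1, r0, r5 -> r1=0x1c
body[2] add  r6, r4, #11 -> r6=0xd6
body[3] sub  r5, r2, #9 -> r5=0x81
epilogue: pop r6=0xbb, sp=0xc1
epilogue: pop r5=0x58, sp=0xc2
epilogue: pop r1=0xd2, sp=0xc3
prologue pushed ['r1', 'r5', 'r6'] at ['0xc2', '0xc1', '0xc0']

MEM = 0x58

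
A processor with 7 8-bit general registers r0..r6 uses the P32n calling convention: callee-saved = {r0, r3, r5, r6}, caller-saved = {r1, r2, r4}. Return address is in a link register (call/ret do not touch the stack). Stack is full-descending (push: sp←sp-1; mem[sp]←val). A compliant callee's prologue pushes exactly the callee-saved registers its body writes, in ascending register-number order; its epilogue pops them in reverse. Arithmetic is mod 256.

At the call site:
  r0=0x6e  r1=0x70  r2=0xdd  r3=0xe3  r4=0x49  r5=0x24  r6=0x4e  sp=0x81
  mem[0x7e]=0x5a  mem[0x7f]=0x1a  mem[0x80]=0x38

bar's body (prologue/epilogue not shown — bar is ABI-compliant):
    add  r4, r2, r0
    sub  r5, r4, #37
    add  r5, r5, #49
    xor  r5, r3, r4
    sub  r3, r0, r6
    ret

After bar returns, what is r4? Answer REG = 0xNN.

prologue: push r3 → mem[0x80]=0xe3, sp=0x80
prologue: push r5 → mem[0x7f]=0x24, sp=0x7f
body[0] add  r4, r2, r0 → r4=0x4b
body[1] sub  r5, r4, #37 → r5=0x26
body[2] add  r5, r5, #49 → r5=0x57
body[3] xor  r5, r3, r4 → r5=0xa8
body[4] sub  r3, r0, r6 → r3=0x20
epilogue: pop r5=0x24, sp=0x80
epilogue: pop r3=0xe3, sp=0x81
r4 is caller-saved → body value

REG = 0x4b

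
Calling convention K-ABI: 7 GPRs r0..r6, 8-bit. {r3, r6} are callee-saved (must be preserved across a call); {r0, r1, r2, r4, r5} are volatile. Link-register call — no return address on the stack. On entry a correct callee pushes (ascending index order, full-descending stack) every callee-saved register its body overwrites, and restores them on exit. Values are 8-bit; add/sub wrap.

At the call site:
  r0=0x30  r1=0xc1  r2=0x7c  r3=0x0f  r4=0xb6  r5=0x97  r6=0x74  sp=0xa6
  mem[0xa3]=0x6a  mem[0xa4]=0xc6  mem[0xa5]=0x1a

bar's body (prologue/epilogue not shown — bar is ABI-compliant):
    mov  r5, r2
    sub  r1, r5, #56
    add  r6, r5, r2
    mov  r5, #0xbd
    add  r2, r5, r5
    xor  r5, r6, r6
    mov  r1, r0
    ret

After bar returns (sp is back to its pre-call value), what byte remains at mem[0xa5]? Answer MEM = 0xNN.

prologue: push r6 -> mem[0xa5]=0x74, sp=0xa5
body[0] mov  r5, r2 -> r5=0x7c
body[1] sub  r1, r5, #56 -> r1=0x44
body[2] add  r6, r5, r2 -> r6=0xf8
body[3] mov  r5, #0xbd -> r5=0xbd
body[4] add  r2, r5, r5 -> r2=0x7a
body[5] xor  r5, r6, r6 -> r5=0x00
body[6] mov  r1, r0 -> r1=0x30
epilogue: pop r6=0x74, sp=0xa6
prologue pushed ['r6'] at ['0xa5']

MEM = 0x74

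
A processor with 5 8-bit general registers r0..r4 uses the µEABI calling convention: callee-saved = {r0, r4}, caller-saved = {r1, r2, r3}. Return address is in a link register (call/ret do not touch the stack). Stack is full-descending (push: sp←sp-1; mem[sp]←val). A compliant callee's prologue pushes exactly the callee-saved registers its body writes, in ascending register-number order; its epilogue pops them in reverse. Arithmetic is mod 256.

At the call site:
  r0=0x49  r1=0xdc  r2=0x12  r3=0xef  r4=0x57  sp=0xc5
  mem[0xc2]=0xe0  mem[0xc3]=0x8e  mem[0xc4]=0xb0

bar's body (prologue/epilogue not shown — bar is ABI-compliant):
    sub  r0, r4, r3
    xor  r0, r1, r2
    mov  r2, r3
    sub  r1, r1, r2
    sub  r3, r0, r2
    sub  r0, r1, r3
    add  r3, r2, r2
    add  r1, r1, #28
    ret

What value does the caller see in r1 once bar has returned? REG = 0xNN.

prologue: push r0 -> mem[0xc4]=0x49, sp=0xc4
body[0] sub  r0, r4, r3 -> r0=0x68
body[1] xor  r0, r1, r2 -> r0=0xce
body[2] mov  r2, r3 -> r2=0xef
body[3] sub  r1, r1, r2 -> r1=0xed
body[4] sub  r3, r0, r2 -> r3=0xdf
body[5] sub  r0, r1, r3 -> r0=0x0e
body[6] add  r3, r2, r2 -> r3=0xde
body[7] add  r1, r1, #28 -> r1=0x09
epilogue: pop r0=0x49, sp=0xc5
r1 is caller-saved -> body value

REG = 0x09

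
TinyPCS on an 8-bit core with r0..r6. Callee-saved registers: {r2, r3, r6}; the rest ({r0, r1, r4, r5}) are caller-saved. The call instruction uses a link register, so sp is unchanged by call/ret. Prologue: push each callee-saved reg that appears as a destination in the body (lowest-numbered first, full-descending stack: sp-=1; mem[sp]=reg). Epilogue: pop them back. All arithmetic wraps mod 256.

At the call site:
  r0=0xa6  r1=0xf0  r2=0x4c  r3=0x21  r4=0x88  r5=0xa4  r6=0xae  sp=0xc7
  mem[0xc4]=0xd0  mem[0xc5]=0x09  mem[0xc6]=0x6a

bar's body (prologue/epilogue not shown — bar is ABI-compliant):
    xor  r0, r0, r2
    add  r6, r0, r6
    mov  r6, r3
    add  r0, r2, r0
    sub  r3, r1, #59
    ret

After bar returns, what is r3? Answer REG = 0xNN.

REG = 0x21

prologue: push r3 -> mem[0xc6]=0x21, sp=0xc6
prologue: push r6 -> mem[0xc5]=0xae, sp=0xc5
body[0] xor  r0, r0, r2 -> r0=0xea
body[1] add  r6, r0, r6 -> r6=0x98
body[2] mov  r6, r3 -> r6=0x21
body[3] add  r0, r2, r0 -> r0=0x36
body[4] sub  r3, r1, #59 -> r3=0xb5
epilogue: pop r6=0xae, sp=0xc6
epilogue: pop r3=0x21, sp=0xc7
r3 is callee-saved -> restored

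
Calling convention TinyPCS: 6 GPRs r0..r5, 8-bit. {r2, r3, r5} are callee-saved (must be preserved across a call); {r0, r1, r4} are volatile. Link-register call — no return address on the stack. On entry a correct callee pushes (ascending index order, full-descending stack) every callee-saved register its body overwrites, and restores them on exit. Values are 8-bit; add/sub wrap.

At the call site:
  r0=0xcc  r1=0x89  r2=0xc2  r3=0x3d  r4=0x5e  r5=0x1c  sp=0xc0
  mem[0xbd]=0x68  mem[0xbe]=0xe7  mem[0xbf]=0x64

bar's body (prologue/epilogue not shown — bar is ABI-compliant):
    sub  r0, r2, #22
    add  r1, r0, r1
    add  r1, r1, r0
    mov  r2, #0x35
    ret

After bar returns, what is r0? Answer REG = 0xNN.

prologue: push r2 -> mem[0xbf]=0xc2, sp=0xbf
body[0] sub  r0, r2, #22 -> r0=0xac
body[1] add  r1, r0, r1 -> r1=0x35
body[2] add  r1, r1, r0 -> r1=0xe1
body[3] mov  r2, #0x35 -> r2=0x35
epilogue: pop r2=0xc2, sp=0xc0
r0 is caller-saved -> body value

REG = 0xac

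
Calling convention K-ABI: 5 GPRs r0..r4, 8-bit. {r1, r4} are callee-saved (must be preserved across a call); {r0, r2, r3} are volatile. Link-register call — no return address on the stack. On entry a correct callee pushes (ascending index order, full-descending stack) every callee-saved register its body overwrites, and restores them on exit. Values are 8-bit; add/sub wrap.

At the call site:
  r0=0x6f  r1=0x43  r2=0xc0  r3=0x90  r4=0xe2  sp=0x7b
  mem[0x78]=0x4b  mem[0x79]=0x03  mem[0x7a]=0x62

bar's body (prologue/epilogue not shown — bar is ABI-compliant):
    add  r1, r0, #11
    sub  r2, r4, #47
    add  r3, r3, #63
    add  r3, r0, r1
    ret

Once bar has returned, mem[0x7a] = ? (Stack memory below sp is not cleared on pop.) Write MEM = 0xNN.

MEM = 0x43

prologue: push r1 -> mem[0x7a]=0x43, sp=0x7a
body[0] add  r1, r0, #11 -> r1=0x7a
body[1] sub  r2, r4, #47 -> r2=0xb3
body[2] add  r3, r3, #63 -> r3=0xcf
body[3] add  r3, r0, r1 -> r3=0xe9
epilogue: pop r1=0x43, sp=0x7b
prologue pushed ['r1'] at ['0x7a']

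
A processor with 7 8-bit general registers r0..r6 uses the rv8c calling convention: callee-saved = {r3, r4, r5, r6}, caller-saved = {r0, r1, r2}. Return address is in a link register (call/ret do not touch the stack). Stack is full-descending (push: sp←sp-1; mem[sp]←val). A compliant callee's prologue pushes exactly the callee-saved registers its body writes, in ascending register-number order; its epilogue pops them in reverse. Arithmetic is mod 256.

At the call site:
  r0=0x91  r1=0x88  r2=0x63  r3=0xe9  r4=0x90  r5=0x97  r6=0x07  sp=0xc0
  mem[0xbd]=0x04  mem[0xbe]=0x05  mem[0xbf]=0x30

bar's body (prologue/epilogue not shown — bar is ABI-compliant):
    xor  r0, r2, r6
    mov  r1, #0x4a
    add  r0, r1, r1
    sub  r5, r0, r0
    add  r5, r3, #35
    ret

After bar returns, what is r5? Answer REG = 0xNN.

REG = 0x97

prologue: push r5 → mem[0xbf]=0x97, sp=0xbf
body[0] xor  r0, r2, r6 → r0=0x64
body[1] mov  r1, #0x4a → r1=0x4a
body[2] add  r0, r1, r1 → r0=0x94
body[3] sub  r5, r0, r0 → r5=0x00
body[4] add  r5, r3, #35 → r5=0x0c
epilogue: pop r5=0x97, sp=0xc0
r5 is callee-saved → restored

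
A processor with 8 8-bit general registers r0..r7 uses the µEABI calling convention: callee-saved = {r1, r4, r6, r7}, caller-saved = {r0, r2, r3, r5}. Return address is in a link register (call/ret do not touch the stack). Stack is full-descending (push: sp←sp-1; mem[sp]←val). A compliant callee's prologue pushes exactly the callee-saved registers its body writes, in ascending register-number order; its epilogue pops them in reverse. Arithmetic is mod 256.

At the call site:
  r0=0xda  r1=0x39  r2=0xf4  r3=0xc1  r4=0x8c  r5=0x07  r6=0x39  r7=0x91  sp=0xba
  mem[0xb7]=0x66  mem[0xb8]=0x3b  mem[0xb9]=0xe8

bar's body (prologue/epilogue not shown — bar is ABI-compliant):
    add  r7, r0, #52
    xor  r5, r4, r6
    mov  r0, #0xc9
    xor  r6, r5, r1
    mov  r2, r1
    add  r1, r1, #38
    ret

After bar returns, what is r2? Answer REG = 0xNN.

prologue: push r1 -> mem[0xb9]=0x39, sp=0xb9
prologue: push r6 -> mem[0xb8]=0x39, sp=0xb8
prologue: push r7 -> mem[0xb7]=0x91, sp=0xb7
body[0] add  r7, r0, #52 -> r7=0x0e
body[1] xor  r5, r4, r6 -> r5=0xb5
body[2] mov  r0, #0xc9 -> r0=0xc9
body[3] xor  r6, r5, r1 -> r6=0x8c
body[4] mov  r2, r1 -> r2=0x39
body[5] add  r1, r1, #38 -> r1=0x5f
epilogue: pop r7=0x91, sp=0xb8
epilogue: pop r6=0x39, sp=0xb9
epilogue: pop r1=0x39, sp=0xba
r2 is caller-saved -> body value

REG = 0x39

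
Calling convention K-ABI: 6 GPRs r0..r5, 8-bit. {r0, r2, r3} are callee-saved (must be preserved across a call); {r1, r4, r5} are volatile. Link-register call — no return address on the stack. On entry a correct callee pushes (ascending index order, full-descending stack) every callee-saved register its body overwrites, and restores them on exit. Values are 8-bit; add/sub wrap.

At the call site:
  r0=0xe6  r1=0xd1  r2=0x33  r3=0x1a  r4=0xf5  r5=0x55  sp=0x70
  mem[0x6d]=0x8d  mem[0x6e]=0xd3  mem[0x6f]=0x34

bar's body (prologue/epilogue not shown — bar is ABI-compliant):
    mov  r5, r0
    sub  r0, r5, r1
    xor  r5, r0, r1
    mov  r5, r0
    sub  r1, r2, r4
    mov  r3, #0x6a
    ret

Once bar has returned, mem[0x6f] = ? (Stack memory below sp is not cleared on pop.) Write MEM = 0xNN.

MEM = 0xe6

prologue: push r0 → mem[0x6f]=0xe6, sp=0x6f
prologue: push r3 → mem[0x6e]=0x1a, sp=0x6e
body[0] mov  r5, r0 → r5=0xe6
body[1] sub  r0, r5, r1 → r0=0x15
body[2] xor  r5, r0, r1 → r5=0xc4
body[3] mov  r5, r0 → r5=0x15
body[4] sub  r1, r2, r4 → r1=0x3e
body[5] mov  r3, #0x6a → r3=0x6a
epilogue: pop r3=0x1a, sp=0x6f
epilogue: pop r0=0xe6, sp=0x70
prologue pushed ['r0', 'r3'] at ['0x6f', '0x6e']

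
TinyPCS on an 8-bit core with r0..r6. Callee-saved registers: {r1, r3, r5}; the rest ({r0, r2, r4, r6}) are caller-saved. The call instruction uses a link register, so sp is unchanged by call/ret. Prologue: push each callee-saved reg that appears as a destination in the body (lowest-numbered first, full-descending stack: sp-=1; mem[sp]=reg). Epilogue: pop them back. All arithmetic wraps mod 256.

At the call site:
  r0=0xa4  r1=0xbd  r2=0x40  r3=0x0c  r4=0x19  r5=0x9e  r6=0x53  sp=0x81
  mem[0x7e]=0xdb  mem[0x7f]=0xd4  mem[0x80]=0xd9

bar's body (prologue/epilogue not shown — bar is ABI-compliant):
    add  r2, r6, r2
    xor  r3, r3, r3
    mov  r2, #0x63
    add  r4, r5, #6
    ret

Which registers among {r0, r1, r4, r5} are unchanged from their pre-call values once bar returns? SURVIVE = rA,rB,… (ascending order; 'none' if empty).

prologue: push r3 → mem[0x80]=0x0c, sp=0x80
body[0] add  r2, r6, r2 → r2=0x93
body[1] xor  r3, r3, r3 → r3=0x00
body[2] mov  r2, #0x63 → r2=0x63
body[3] add  r4, r5, #6 → r4=0xa4
epilogue: pop r3=0x0c, sp=0x81
r0: caller-saved, written=False
r1: callee-saved, written=False
r4: caller-saved, written=True
r5: callee-saved, written=False

SURVIVE = r0,r1,r5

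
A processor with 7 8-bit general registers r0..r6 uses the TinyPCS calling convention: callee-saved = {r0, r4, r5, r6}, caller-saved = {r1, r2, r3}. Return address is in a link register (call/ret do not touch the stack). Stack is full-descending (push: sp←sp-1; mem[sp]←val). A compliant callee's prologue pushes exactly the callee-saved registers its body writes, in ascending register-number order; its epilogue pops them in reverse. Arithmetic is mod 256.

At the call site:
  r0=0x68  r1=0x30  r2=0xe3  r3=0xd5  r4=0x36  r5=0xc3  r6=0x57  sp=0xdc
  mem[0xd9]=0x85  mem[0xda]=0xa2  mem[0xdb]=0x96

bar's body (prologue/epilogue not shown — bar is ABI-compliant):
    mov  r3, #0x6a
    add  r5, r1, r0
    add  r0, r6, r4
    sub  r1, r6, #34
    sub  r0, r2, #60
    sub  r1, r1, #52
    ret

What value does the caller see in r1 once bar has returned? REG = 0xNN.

REG = 0x01

prologue: push r0 → mem[0xdb]=0x68, sp=0xdb
prologue: push r5 → mem[0xda]=0xc3, sp=0xda
body[0] mov  r3, #0x6a → r3=0x6a
body[1] add  r5, r1, r0 → r5=0x98
body[2] add  r0, r6, r4 → r0=0x8d
body[3] sub  r1, r6, #34 → r1=0x35
body[4] sub  r0, r2, #60 → r0=0xa7
body[5] sub  r1, r1, #52 → r1=0x01
epilogue: pop r5=0xc3, sp=0xdb
epilogue: pop r0=0x68, sp=0xdc
r1 is caller-saved → body value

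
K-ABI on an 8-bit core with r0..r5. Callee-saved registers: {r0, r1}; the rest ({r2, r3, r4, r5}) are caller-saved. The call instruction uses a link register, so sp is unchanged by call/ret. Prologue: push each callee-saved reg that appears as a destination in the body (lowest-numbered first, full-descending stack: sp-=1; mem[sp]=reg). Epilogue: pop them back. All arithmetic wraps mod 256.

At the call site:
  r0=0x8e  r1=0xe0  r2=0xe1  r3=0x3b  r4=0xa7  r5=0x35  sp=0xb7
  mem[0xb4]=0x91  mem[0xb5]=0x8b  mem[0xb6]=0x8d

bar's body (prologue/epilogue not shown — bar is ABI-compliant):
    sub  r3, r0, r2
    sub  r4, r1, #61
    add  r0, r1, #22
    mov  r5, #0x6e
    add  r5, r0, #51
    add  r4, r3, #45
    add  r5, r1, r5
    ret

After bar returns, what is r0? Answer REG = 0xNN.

REG = 0x8e

prologue: push r0 -> mem[0xb6]=0x8e, sp=0xb6
body[0] sub  r3, r0, r2 -> r3=0xad
body[1] sub  r4, r1, #61 -> r4=0xa3
body[2] add  r0, r1, #22 -> r0=0xf6
body[3] mov  r5, #0x6e -> r5=0x6e
body[4] add  r5, r0, #51 -> r5=0x29
body[5] add  r4, r3, #45 -> r4=0xda
body[6] add  r5, r1, r5 -> r5=0x09
epilogue: pop r0=0x8e, sp=0xb7
r0 is callee-saved -> restored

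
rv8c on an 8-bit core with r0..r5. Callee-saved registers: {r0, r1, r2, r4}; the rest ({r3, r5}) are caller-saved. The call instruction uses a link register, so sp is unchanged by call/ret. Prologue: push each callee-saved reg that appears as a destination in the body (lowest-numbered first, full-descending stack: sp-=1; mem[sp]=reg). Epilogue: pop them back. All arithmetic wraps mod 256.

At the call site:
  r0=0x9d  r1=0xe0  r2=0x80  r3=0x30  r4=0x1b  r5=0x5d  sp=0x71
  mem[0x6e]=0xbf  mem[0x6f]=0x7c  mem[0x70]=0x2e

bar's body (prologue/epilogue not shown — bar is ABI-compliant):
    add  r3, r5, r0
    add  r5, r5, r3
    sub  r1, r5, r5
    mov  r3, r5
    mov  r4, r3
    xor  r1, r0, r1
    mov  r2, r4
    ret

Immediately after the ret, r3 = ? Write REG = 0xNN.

prologue: push r1 -> mem[0x70]=0xe0, sp=0x70
prologue: push r2 -> mem[0x6f]=0x80, sp=0x6f
prologue: push r4 -> mem[0x6e]=0x1b, sp=0x6e
body[0] add  r3, r5, r0 -> r3=0xfa
body[1] add  r5, r5, r3 -> r5=0x57
body[2] sub  r1, r5, r5 -> r1=0x00
body[3] mov  r3, r5 -> r3=0x57
body[4] mov  r4, r3 -> r4=0x57
body[5] xor  r1, r0, r1 -> r1=0x9d
body[6] mov  r2, r4 -> r2=0x57
epilogue: pop r4=0x1b, sp=0x6f
epilogue: pop r2=0x80, sp=0x70
epilogue: pop r1=0xe0, sp=0x71
r3 is caller-saved -> body value

REG = 0x57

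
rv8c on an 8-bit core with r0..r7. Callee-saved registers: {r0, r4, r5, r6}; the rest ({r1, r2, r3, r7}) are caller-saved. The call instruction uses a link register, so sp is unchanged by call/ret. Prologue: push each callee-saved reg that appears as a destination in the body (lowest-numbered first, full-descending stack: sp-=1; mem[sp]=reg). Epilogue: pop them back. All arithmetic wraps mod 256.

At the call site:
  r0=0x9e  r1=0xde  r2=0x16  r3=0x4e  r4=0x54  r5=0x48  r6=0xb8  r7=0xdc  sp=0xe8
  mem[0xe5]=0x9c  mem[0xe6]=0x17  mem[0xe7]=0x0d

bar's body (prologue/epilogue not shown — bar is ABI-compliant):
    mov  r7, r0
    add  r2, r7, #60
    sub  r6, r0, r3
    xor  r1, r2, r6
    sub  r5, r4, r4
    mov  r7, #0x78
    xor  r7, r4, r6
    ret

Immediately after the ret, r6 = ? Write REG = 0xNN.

prologue: push r5 -> mem[0xe7]=0x48, sp=0xe7
prologue: push r6 -> mem[0xe6]=0xb8, sp=0xe6
body[0] mov  r7, r0 -> r7=0x9e
body[1] add  r2, r7, #60 -> r2=0xda
body[2] sub  r6, r0, r3 -> r6=0x50
body[3] xor  r1, r2, r6 -> r1=0x8a
body[4] sub  r5, r4, r4 -> r5=0x00
body[5] mov  r7, #0x78 -> r7=0x78
body[6] xor  r7, r4, r6 -> r7=0x04
epilogue: pop r6=0xb8, sp=0xe7
epilogue: pop r5=0x48, sp=0xe8
r6 is callee-saved -> restored

REG = 0xb8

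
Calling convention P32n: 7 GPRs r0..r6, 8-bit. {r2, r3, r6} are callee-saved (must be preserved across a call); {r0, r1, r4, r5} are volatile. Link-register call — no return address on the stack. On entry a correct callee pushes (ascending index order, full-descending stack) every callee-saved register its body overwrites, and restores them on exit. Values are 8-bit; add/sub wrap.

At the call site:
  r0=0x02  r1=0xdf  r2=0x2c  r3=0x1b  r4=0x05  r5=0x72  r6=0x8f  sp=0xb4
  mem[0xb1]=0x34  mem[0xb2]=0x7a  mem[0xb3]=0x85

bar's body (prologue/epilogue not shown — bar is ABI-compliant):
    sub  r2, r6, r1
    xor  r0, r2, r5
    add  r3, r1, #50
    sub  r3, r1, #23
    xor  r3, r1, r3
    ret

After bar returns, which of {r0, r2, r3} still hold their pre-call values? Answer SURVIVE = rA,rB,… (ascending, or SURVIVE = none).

SURVIVE = r2,r3

prologue: push r2 -> mem[0xb3]=0x2c, sp=0xb3
prologue: push r3 -> mem[0xb2]=0x1b, sp=0xb2
body[0] sub  r2, r6, r1 -> r2=0xb0
body[1] xor  r0, r2, r5 -> r0=0xc2
body[2] add  r3, r1, #50 -> r3=0x11
body[3] sub  r3, r1, #23 -> r3=0xc8
body[4] xor  r3, r1, r3 -> r3=0x17
epilogue: pop r3=0x1b, sp=0xb3
epilogue: pop r2=0x2c, sp=0xb4
r0: caller-saved, written=True
r2: callee-saved, written=True
r3: callee-saved, written=True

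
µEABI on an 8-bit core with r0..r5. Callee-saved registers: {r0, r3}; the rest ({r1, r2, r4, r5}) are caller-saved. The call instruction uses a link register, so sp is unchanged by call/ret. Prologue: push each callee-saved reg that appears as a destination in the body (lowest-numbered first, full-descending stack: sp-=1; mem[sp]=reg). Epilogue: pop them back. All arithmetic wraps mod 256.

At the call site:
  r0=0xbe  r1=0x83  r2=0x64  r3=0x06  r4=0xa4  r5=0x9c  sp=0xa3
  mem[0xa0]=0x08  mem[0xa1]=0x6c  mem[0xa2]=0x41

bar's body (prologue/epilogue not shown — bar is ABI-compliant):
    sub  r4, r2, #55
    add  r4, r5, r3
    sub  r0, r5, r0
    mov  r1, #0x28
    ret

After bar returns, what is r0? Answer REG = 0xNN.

prologue: push r0 → mem[0xa2]=0xbe, sp=0xa2
body[0] sub  r4, r2, #55 → r4=0x2d
body[1] add  r4, r5, r3 → r4=0xa2
body[2] sub  r0, r5, r0 → r0=0xde
body[3] mov  r1, #0x28 → r1=0x28
epilogue: pop r0=0xbe, sp=0xa3
r0 is callee-saved → restored

REG = 0xbe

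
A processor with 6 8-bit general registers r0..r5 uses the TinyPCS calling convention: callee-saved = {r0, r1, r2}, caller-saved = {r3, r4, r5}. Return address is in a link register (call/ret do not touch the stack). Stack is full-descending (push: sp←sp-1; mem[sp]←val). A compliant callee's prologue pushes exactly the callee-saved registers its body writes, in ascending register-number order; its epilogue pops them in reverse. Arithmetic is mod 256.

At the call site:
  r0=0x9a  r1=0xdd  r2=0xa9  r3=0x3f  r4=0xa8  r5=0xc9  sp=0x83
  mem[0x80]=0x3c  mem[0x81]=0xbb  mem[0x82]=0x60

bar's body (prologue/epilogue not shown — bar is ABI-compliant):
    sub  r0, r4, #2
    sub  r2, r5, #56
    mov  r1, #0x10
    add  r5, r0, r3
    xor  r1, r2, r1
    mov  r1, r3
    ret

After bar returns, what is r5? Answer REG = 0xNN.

REG = 0xe5

prologue: push r0 -> mem[0x82]=0x9a, sp=0x82
prologue: push r1 -> mem[0x81]=0xdd, sp=0x81
prologue: push r2 -> mem[0x80]=0xa9, sp=0x80
body[0] sub  r0, r4, #2 -> r0=0xa6
body[1] sub  r2, r5, #56 -> r2=0x91
body[2] mov  r1, #0x10 -> r1=0x10
body[3] add  r5, r0, r3 -> r5=0xe5
body[4] xor  r1, r2, r1 -> r1=0x81
body[5] mov  r1, r3 -> r1=0x3f
epilogue: pop r2=0xa9, sp=0x81
epilogue: pop r1=0xdd, sp=0x82
epilogue: pop r0=0x9a, sp=0x83
r5 is caller-saved -> body value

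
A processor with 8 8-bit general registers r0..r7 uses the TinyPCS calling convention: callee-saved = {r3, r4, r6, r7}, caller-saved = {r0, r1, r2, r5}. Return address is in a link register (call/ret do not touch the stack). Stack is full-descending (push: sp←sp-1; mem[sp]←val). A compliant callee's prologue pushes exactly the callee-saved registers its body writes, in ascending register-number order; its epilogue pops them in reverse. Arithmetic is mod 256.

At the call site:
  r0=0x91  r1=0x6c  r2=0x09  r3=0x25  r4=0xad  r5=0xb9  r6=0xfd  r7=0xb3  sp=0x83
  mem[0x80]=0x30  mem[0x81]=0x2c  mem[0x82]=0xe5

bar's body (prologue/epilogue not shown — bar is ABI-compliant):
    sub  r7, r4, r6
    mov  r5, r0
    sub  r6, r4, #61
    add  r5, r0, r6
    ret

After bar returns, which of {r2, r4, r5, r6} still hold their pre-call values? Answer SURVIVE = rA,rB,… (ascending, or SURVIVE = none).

prologue: push r6 -> mem[0x82]=0xfd, sp=0x82
prologue: push r7 -> mem[0x81]=0xb3, sp=0x81
body[0] sub  r7, r4, r6 -> r7=0xb0
body[1] mov  r5, r0 -> r5=0x91
body[2] sub  r6, r4, #61 -> r6=0x70
body[3] add  r5, r0, r6 -> r5=0x01
epilogue: pop r7=0xb3, sp=0x82
epilogue: pop r6=0xfd, sp=0x83
r2: caller-saved, written=False
r4: callee-saved, written=False
r5: caller-saved, written=True
r6: callee-saved, written=True

SURVIVE = r2,r4,r6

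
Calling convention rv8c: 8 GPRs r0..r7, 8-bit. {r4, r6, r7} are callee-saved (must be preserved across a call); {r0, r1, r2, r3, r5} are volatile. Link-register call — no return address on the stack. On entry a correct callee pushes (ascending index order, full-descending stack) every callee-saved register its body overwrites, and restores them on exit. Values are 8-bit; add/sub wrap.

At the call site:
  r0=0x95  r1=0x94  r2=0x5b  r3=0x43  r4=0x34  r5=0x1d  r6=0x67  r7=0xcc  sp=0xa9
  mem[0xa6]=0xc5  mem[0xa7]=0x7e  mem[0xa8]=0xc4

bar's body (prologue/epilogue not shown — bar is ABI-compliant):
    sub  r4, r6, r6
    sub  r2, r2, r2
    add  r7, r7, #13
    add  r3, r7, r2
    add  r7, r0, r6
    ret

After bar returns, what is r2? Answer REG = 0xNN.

REG = 0x00

prologue: push r4 -> mem[0xa8]=0x34, sp=0xa8
prologue: push r7 -> mem[0xa7]=0xcc, sp=0xa7
body[0] sub  r4, r6, r6 -> r4=0x00
body[1] sub  r2, r2, r2 -> r2=0x00
body[2] add  r7, r7, #13 -> r7=0xd9
body[3] add  r3, r7, r2 -> r3=0xd9
body[4] add  r7, r0, r6 -> r7=0xfc
epilogue: pop r7=0xcc, sp=0xa8
epilogue: pop r4=0x34, sp=0xa9
r2 is caller-saved -> body value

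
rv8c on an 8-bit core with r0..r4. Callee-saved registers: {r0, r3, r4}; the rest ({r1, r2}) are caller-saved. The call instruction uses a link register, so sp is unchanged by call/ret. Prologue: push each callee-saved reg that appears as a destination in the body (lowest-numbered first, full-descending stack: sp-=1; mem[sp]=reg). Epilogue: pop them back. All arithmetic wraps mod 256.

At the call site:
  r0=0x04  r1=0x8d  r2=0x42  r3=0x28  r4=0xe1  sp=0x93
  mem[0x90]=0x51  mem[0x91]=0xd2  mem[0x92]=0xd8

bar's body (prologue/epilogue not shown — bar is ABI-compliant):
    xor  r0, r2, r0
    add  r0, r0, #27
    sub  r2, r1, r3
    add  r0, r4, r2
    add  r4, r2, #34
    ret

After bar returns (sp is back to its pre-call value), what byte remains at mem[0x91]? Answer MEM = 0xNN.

MEM = 0xe1

prologue: push r0 → mem[0x92]=0x04, sp=0x92
prologue: push r4 → mem[0x91]=0xe1, sp=0x91
body[0] xor  r0, r2, r0 → r0=0x46
body[1] add  r0, r0, #27 → r0=0x61
body[2] sub  r2, r1, r3 → r2=0x65
body[3] add  r0, r4, r2 → r0=0x46
body[4] add  r4, r2, #34 → r4=0x87
epilogue: pop r4=0xe1, sp=0x92
epilogue: pop r0=0x04, sp=0x93
prologue pushed ['r0', 'r4'] at ['0x92', '0x91']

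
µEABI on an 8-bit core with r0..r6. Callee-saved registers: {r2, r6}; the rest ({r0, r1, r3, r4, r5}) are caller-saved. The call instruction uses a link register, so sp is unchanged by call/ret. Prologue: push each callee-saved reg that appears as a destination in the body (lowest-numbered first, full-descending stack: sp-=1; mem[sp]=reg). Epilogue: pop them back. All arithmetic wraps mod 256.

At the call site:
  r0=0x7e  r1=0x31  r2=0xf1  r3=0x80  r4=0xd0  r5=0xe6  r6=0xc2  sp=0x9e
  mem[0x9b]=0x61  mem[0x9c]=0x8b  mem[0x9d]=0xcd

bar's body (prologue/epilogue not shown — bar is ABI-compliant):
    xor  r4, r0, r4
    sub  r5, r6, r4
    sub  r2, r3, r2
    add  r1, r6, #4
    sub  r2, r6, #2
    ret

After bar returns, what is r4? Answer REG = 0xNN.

REG = 0xae

prologue: push r2 → mem[0x9d]=0xf1, sp=0x9d
body[0] xor  r4, r0, r4 → r4=0xae
body[1] sub  r5, r6, r4 → r5=0x14
body[2] sub  r2, r3, r2 → r2=0x8f
body[3] add  r1, r6, #4 → r1=0xc6
body[4] sub  r2, r6, #2 → r2=0xc0
epilogue: pop r2=0xf1, sp=0x9e
r4 is caller-saved → body value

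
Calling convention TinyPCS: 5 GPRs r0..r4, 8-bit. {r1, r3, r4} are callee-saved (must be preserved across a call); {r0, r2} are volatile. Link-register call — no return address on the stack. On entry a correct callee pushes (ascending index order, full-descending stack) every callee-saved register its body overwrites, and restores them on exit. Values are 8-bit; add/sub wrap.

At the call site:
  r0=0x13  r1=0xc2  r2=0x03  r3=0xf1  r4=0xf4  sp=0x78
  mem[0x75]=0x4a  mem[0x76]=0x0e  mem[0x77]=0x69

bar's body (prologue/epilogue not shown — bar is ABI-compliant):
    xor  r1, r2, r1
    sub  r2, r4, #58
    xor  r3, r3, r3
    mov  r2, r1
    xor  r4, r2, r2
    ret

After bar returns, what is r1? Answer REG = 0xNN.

prologue: push r1 -> mem[0x77]=0xc2, sp=0x77
prologue: push r3 -> mem[0x76]=0xf1, sp=0x76
prologue: push r4 -> mem[0x75]=0xf4, sp=0x75
body[0] xor  r1, r2, r1 -> r1=0xc1
body[1] sub  r2, r4, #58 -> r2=0xba
body[2] xor  r3, r3, r3 -> r3=0x00
body[3] mov  r2, r1 -> r2=0xc1
body[4] xor  r4, r2, r2 -> r4=0x00
epilogue: pop r4=0xf4, sp=0x76
epilogue: pop r3=0xf1, sp=0x77
epilogue: pop r1=0xc2, sp=0x78
r1 is callee-saved -> restored

REG = 0xc2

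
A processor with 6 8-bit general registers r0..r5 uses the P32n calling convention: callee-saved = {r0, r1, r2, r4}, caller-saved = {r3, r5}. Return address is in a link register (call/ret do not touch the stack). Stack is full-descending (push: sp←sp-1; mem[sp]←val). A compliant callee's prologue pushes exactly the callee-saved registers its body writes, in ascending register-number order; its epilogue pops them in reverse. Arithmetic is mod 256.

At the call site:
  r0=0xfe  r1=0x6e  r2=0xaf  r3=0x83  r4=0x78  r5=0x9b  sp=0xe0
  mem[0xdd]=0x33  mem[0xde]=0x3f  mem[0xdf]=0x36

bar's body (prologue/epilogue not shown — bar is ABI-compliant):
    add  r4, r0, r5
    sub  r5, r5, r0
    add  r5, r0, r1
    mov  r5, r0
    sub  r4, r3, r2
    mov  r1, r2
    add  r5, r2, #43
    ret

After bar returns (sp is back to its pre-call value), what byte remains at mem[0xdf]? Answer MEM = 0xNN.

prologue: push r1 → mem[0xdf]=0x6e, sp=0xdf
prologue: push r4 → mem[0xde]=0x78, sp=0xde
body[0] add  r4, r0, r5 → r4=0x99
body[1] sub  r5, r5, r0 → r5=0x9d
body[2] add  r5, r0, r1 → r5=0x6c
body[3] mov  r5, r0 → r5=0xfe
body[4] sub  r4, r3, r2 → r4=0xd4
body[5] mov  r1, r2 → r1=0xaf
body[6] add  r5, r2, #43 → r5=0xda
epilogue: pop r4=0x78, sp=0xdf
epilogue: pop r1=0x6e, sp=0xe0
prologue pushed ['r1', 'r4'] at ['0xdf', '0xde']

MEM = 0x6e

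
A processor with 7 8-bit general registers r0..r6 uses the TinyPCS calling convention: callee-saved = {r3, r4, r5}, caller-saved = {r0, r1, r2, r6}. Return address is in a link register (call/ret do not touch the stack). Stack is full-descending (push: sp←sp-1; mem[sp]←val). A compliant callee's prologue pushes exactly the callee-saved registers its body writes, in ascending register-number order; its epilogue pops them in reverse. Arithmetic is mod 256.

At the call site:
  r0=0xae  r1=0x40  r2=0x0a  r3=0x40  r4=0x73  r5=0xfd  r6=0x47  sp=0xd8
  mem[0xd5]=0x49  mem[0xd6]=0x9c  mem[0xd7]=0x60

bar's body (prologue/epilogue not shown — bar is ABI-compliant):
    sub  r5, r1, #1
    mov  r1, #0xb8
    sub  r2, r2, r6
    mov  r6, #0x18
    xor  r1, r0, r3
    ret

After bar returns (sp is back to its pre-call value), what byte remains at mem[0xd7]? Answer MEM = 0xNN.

MEM = 0xfd

prologue: push r5 → mem[0xd7]=0xfd, sp=0xd7
body[0] sub  r5, r1, #1 → r5=0x3f
body[1] mov  r1, #0xb8 → r1=0xb8
body[2] sub  r2, r2, r6 → r2=0xc3
body[3] mov  r6, #0x18 → r6=0x18
body[4] xor  r1, r0, r3 → r1=0xee
epilogue: pop r5=0xfd, sp=0xd8
prologue pushed ['r5'] at ['0xd7']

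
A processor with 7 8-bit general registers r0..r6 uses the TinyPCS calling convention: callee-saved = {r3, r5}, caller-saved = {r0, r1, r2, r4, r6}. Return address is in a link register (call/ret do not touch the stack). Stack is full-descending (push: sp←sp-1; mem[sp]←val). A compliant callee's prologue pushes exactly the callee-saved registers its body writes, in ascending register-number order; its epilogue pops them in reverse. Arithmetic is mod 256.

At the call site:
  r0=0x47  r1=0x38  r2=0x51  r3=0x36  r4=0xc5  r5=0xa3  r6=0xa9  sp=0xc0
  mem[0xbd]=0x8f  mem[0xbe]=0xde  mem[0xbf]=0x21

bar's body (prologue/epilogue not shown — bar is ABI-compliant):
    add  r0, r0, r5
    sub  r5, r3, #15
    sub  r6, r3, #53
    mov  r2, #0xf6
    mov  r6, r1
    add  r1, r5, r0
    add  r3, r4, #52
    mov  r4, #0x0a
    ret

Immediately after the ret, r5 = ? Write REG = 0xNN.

prologue: push r3 → mem[0xbf]=0x36, sp=0xbf
prologue: push r5 → mem[0xbe]=0xa3, sp=0xbe
body[0] add  r0, r0, r5 → r0=0xea
body[1] sub  r5, r3, #15 → r5=0x27
body[2] sub  r6, r3, #53 → r6=0x01
body[3] mov  r2, #0xf6 → r2=0xf6
body[4] mov  r6, r1 → r6=0x38
body[5] add  r1, r5, r0 → r1=0x11
body[6] add  r3, r4, #52 → r3=0xf9
body[7] mov  r4, #0x0a → r4=0x0a
epilogue: pop r5=0xa3, sp=0xbf
epilogue: pop r3=0x36, sp=0xc0
r5 is callee-saved → restored

REG = 0xa3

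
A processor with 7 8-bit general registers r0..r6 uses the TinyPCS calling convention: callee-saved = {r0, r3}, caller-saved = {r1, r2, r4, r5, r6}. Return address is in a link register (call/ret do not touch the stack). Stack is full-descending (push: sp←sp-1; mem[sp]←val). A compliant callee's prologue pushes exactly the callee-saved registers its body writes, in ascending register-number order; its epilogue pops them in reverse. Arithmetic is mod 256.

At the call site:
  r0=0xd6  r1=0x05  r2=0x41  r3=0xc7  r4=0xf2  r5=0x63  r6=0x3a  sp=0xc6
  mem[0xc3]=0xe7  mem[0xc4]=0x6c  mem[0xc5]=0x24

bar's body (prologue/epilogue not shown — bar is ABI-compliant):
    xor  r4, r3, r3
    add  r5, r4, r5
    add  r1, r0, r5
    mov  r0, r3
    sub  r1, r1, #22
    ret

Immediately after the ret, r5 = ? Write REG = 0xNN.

prologue: push r0 -> mem[0xc5]=0xd6, sp=0xc5
body[0] xor  r4, r3, r3 -> r4=0x00
body[1] add  r5, r4, r5 -> r5=0x63
body[2] add  r1, r0, r5 -> r1=0x39
body[3] mov  r0, r3 -> r0=0xc7
body[4] sub  r1, r1, #22 -> r1=0x23
epilogue: pop r0=0xd6, sp=0xc6
r5 is caller-saved -> body value

REG = 0x63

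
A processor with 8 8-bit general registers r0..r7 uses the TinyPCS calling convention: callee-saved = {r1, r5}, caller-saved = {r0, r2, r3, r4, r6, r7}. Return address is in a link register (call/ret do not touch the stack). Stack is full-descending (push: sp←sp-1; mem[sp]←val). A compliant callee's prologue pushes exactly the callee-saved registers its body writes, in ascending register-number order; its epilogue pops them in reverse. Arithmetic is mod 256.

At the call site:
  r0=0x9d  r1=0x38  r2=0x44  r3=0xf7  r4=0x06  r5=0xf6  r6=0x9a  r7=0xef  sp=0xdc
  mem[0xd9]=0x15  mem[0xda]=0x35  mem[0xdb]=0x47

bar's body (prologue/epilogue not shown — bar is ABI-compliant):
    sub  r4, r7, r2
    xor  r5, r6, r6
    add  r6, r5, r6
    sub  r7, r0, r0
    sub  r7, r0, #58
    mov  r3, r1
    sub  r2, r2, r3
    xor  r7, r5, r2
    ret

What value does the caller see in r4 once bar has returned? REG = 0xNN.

REG = 0xab

prologue: push r5 -> mem[0xdb]=0xf6, sp=0xdb
body[0] sub  r4, r7, r2 -> r4=0xab
body[1] xor  r5, r6, r6 -> r5=0x00
body[2] add  r6, r5, r6 -> r6=0x9a
body[3] sub  r7, r0, r0 -> r7=0x00
body[4] sub  r7, r0, #58 -> r7=0x63
body[5] mov  r3, r1 -> r3=0x38
body[6] sub  r2, r2, r3 -> r2=0x0c
body[7] xor  r7, r5, r2 -> r7=0x0c
epilogue: pop r5=0xf6, sp=0xdc
r4 is caller-saved -> body value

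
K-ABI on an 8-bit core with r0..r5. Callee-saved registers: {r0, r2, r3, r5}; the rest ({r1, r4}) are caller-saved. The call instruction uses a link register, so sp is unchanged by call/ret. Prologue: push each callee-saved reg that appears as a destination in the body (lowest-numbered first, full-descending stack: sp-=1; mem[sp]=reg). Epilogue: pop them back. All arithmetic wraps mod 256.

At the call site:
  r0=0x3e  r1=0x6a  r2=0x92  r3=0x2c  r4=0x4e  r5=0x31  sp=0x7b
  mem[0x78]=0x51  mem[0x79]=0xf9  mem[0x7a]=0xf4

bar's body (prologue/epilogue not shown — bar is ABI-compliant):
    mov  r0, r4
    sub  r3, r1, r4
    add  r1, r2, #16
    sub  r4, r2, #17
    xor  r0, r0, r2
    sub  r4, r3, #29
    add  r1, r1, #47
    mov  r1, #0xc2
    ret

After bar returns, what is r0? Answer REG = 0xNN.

REG = 0x3e

prologue: push r0 → mem[0x7a]=0x3e, sp=0x7a
prologue: push r3 → mem[0x79]=0x2c, sp=0x79
body[0] mov  r0, r4 → r0=0x4e
body[1] sub  r3, r1, r4 → r3=0x1c
body[2] add  r1, r2, #16 → r1=0xa2
body[3] sub  r4, r2, #17 → r4=0x81
body[4] xor  r0, r0, r2 → r0=0xdc
body[5] sub  r4, r3, #29 → r4=0xff
body[6] add  r1, r1, #47 → r1=0xd1
body[7] mov  r1, #0xc2 → r1=0xc2
epilogue: pop r3=0x2c, sp=0x7a
epilogue: pop r0=0x3e, sp=0x7b
r0 is callee-saved → restored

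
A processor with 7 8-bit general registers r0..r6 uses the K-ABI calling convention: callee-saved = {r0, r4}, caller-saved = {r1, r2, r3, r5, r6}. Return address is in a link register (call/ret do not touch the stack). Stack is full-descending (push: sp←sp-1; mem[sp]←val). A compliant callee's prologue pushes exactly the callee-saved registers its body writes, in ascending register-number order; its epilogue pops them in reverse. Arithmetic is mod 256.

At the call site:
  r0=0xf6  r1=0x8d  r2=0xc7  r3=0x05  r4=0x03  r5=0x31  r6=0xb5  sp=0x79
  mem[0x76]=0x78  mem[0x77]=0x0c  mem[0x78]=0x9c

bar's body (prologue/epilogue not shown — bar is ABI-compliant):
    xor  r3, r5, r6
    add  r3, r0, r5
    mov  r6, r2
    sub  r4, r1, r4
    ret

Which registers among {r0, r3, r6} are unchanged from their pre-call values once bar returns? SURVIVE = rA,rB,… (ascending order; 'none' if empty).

SURVIVE = r0

prologue: push r4 -> mem[0x78]=0x03, sp=0x78
body[0] xor  r3, r5, r6 -> r3=0x84
body[1] add  r3, r0, r5 -> r3=0x27
body[2] mov  r6, r2 -> r6=0xc7
body[3] sub  r4, r1, r4 -> r4=0x8a
epilogue: pop r4=0x03, sp=0x79
r0: callee-saved, written=False
r3: caller-saved, written=True
r6: caller-saved, written=True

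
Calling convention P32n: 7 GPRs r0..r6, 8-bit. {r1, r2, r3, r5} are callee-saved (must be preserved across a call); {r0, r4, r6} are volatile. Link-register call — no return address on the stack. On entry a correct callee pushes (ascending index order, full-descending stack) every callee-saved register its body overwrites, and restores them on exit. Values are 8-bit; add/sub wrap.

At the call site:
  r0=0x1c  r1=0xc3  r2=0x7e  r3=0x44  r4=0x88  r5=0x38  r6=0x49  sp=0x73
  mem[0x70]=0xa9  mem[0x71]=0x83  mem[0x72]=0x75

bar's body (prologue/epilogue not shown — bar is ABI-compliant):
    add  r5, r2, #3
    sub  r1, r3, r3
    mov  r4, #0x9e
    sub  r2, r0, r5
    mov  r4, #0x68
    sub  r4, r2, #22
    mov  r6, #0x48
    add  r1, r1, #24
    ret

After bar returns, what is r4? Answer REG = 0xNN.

REG = 0x85

prologue: push r1 -> mem[0x72]=0xc3, sp=0x72
prologue: push r2 -> mem[0x71]=0x7e, sp=0x71
prologue: push r5 -> mem[0x70]=0x38, sp=0x70
body[0] add  r5, r2, #3 -> r5=0x81
body[1] sub  r1, r3, r3 -> r1=0x00
body[2] mov  r4, #0x9e -> r4=0x9e
body[3] sub  r2, r0, r5 -> r2=0x9b
body[4] mov  r4, #0x68 -> r4=0x68
body[5] sub  r4, r2, #22 -> r4=0x85
body[6] mov  r6, #0x48 -> r6=0x48
body[7] add  r1, r1, #24 -> r1=0x18
epilogue: pop r5=0x38, sp=0x71
epilogue: pop r2=0x7e, sp=0x72
epilogue: pop r1=0xc3, sp=0x73
r4 is caller-saved -> body value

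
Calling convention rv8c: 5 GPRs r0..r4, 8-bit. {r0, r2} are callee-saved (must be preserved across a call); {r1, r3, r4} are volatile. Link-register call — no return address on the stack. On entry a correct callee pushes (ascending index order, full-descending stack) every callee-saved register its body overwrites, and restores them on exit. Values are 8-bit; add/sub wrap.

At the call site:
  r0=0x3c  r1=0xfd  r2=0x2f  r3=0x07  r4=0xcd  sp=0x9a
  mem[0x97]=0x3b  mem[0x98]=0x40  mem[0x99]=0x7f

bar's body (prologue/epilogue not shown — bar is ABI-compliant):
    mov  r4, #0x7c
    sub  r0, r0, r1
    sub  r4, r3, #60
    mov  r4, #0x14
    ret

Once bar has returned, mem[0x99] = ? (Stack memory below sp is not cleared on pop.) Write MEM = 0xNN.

prologue: push r0 → mem[0x99]=0x3c, sp=0x99
body[0] mov  r4, #0x7c → r4=0x7c
body[1] sub  r0, r0, r1 → r0=0x3f
body[2] sub  r4, r3, #60 → r4=0xcb
body[3] mov  r4, #0x14 → r4=0x14
epilogue: pop r0=0x3c, sp=0x9a
prologue pushed ['r0'] at ['0x99']

MEM = 0x3c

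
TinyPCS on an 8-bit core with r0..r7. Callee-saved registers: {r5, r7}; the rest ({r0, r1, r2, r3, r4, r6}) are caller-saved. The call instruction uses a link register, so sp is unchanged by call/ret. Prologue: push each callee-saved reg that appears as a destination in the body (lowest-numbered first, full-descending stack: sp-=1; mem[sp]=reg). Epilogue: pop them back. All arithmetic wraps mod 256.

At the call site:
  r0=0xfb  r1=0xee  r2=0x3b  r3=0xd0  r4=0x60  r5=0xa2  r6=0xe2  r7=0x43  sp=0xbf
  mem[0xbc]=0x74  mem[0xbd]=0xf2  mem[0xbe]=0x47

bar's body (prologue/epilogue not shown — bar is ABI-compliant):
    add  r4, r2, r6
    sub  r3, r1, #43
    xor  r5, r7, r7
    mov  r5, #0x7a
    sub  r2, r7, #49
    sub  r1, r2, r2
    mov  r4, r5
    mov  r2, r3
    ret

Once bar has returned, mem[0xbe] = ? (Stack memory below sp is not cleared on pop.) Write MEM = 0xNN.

MEM = 0xa2

prologue: push r5 → mem[0xbe]=0xa2, sp=0xbe
body[0] add  r4, r2, r6 → r4=0x1d
body[1] sub  r3, r1, #43 → r3=0xc3
body[2] xor  r5, r7, r7 → r5=0x00
body[3] mov  r5, #0x7a → r5=0x7a
body[4] sub  r2, r7, #49 → r2=0x12
body[5] sub  r1, r2, r2 → r1=0x00
body[6] mov  r4, r5 → r4=0x7a
body[7] mov  r2, r3 → r2=0xc3
epilogue: pop r5=0xa2, sp=0xbf
prologue pushed ['r5'] at ['0xbe']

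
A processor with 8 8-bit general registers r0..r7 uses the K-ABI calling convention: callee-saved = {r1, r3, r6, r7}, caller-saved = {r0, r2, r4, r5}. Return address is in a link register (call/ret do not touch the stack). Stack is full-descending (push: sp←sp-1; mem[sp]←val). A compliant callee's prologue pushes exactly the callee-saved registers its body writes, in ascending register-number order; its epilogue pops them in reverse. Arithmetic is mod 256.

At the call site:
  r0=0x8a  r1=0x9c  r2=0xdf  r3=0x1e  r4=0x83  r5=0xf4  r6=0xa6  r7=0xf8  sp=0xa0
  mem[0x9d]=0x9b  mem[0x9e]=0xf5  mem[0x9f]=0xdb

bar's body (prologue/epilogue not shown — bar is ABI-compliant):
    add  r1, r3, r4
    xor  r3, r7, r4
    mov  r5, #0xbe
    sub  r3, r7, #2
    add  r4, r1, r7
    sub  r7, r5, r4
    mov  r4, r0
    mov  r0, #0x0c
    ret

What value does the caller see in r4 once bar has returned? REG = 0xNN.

REG = 0x8a

prologue: push r1 → mem[0x9f]=0x9c, sp=0x9f
prologue: push r3 → mem[0x9e]=0x1e, sp=0x9e
prologue: push r7 → mem[0x9d]=0xf8, sp=0x9d
body[0] add  r1, r3, r4 → r1=0xa1
body[1] xor  r3, r7, r4 → r3=0x7b
body[2] mov  r5, #0xbe → r5=0xbe
body[3] sub  r3, r7, #2 → r3=0xf6
body[4] add  r4, r1, r7 → r4=0x99
body[5] sub  r7, r5, r4 → r7=0x25
body[6] mov  r4, r0 → r4=0x8a
body[7] mov  r0, #0x0c → r0=0x0c
epilogue: pop r7=0xf8, sp=0x9e
epilogue: pop r3=0x1e, sp=0x9f
epilogue: pop r1=0x9c, sp=0xa0
r4 is caller-saved → body value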